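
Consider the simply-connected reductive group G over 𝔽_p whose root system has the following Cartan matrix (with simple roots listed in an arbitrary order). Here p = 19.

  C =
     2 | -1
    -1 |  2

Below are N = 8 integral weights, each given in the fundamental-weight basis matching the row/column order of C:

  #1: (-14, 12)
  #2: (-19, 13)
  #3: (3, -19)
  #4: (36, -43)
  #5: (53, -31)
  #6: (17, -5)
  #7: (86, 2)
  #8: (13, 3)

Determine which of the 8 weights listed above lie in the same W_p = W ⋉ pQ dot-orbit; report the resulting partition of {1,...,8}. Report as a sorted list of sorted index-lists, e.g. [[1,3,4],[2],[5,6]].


Dynkin diagram of C (from the 2 off-diagonal −1 entries): A_2.

λ_j+ρ reflected into Ā_19 (⟨·,θ^∨⟩≤19); 2-tuples as given:

  λ_1 → (13, 0)
  λ_2 → (14, 4)
  λ_3 → (14, 4)
  λ_4 → (14, 4)
  λ_5 → (5, 11)
  λ_6 → (14, 4)
  λ_7 → (5, 11)
  λ_8 → (14, 4)

Partition of {1..8} into 3 W_19-dot-orbits:

[[1], [2, 3, 4, 6, 8], [5, 7]]


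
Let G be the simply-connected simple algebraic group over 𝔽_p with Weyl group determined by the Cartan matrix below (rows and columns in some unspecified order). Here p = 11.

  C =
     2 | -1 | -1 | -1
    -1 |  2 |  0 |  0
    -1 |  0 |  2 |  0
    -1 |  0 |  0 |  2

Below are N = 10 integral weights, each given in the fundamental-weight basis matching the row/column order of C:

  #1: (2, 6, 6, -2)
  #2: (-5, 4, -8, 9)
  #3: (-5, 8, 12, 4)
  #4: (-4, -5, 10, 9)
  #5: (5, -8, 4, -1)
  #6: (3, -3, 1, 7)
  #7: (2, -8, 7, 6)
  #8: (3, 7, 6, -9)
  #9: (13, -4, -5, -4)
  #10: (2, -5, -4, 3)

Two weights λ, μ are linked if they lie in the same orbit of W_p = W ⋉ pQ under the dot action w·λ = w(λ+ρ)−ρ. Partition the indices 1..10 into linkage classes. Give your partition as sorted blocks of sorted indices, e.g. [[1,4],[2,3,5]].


Cartan matrix: type D_4 (|W|=192); un-permuting the 4 rows.

W_11-reps of the 10 weights in Ā_11 (same 4-coord order as C):

    1: (1, 1, 1, 5)
    2: (0, 6, 4, 1)
    3: (1, 1, 1, 5)
    4: (3, 0, 1, 0)
    5: (0, 6, 4, 1)
    6: (1, 1, 1, 5)
    7: (3, 0, 1, 0)
    8: (3, 0, 1, 0)
    9: (3, 0, 1, 0)
    10: (3, 0, 1, 0)

3 distinct reps among the 10 weights ⇒ 3 W_11-linkage classes:

[[1, 3, 6], [2, 5], [4, 7, 8, 9, 10]]


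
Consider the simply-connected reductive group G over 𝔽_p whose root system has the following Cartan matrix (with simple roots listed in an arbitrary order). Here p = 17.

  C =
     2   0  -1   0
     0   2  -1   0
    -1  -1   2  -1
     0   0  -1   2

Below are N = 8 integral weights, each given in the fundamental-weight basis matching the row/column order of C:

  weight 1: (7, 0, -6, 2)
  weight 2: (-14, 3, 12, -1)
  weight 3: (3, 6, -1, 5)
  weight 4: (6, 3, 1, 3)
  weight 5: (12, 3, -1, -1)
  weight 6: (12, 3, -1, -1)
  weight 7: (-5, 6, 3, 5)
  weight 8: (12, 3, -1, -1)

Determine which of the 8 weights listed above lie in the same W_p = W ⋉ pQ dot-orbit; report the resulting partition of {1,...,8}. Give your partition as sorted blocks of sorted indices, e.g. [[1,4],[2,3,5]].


Root system D_4: the 4×4 matrix C matches after relabeling.

Folding the 8 weights λ_j+ρ into Ā_17 (reps in the given 4-coord order):

    [1] (2, 3, 1, 1)
    [2] (13, 4, 0, 0)
    [3] (4, 7, 0, 6)
    [4] (7, 4, 0, 4)
    [5] (13, 4, 0, 0)
    [6] (13, 4, 0, 0)
    [7] (4, 7, 0, 6)
    [8] (13, 4, 0, 0)

The 8 indices split into 4 linkage classes (same alcove rep ⇔ same W_17-dot-orbit):

[[1], [2, 5, 6, 8], [3, 7], [4]]


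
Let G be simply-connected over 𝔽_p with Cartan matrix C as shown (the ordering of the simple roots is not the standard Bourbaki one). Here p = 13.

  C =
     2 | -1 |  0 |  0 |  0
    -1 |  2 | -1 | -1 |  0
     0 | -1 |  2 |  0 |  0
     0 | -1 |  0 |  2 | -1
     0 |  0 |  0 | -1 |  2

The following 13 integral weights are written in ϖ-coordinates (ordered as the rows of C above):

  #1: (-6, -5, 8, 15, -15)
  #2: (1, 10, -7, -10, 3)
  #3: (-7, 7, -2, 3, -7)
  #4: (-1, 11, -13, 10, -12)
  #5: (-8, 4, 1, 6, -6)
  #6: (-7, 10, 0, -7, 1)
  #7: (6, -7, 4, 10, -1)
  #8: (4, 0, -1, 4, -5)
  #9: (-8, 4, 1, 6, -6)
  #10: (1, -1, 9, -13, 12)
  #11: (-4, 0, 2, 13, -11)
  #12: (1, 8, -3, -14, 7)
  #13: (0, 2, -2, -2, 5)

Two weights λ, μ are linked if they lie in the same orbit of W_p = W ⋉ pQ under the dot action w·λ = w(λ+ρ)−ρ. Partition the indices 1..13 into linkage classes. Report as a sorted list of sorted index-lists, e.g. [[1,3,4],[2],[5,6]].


D_5 Cartan matrix, 5 simple roots permuted; ρ=(1,1,1,1,1).

λ_j+ρ reflected into Ā_13 (⟨·,θ^∨⟩≤13); 5-tuples as given:

    λ_1+ρ ↦ (1, 1, 1, 0, 4)
    λ_2+ρ ↦ (2, 2, 2, 0, 5)
    λ_3+ρ ↦ (5, 1, 0, 1, 4)
    λ_4+ρ ↦ (10, 0, 2, 0, 1)
    λ_5+ρ ↦ (5, 1, 0, 1, 4)
    λ_6+ρ ↦ (5, 1, 0, 1, 4)
    λ_7+ρ ↦ (1, 1, 1, 0, 4)
    λ_8+ρ ↦ (5, 1, 0, 1, 4)
    λ_9+ρ ↦ (5, 1, 0, 1, 4)
    λ_10+ρ ↦ (10, 0, 2, 0, 1)
    λ_11+ρ ↦ (1, 1, 1, 1, 5)
    λ_12+ρ ↦ (2, 2, 2, 0, 5)
    λ_13+ρ ↦ (1, 1, 1, 1, 5)

5 distinct reps among the 13 weights ⇒ 5 W_13-linkage classes:

[[1, 7], [2, 12], [3, 5, 6, 8, 9], [4, 10], [11, 13]]


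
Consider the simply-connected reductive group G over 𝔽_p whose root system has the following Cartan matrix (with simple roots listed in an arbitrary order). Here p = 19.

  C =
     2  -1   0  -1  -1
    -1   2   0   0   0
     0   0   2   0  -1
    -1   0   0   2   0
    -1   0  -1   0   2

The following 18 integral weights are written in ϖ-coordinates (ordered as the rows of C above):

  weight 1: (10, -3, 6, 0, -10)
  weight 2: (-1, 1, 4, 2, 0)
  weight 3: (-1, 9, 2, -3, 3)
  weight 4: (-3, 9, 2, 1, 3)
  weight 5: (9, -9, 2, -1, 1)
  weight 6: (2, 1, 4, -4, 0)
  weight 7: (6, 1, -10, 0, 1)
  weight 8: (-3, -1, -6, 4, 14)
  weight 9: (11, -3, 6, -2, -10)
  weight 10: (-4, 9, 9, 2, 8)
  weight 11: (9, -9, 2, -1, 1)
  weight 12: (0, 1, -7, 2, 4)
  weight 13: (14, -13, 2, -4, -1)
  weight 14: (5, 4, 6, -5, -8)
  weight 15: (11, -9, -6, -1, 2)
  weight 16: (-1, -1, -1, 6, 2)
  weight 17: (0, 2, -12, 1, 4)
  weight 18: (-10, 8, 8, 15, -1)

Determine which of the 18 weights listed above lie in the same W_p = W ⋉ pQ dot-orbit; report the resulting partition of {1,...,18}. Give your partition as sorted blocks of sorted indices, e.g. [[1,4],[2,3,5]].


Root system D_5: the 5×5 matrix C matches after relabeling.

Ā_19 reps of the 18 weights (D_5, coords as presented):

  [1] (0, 2, 2, 1, 7) · [2] (0, 2, 5, 3, 1) · [3] (2, 8, 3, 0, 2) · [4] (2, 8, 3, 0, 2) · [5] (2, 8, 3, 0, 2) · [6] (0, 2, 5, 3, 1) · [7] (0, 2, 2, 1, 7) · [8] (0, 2, 5, 3, 1) · [9] (0, 2, 2, 1, 7) · [10] (0, 0, 0, 7, 3) · [11] (2, 8, 3, 0, 2) · [12] (0, 2, 5, 3, 1) · [13] (0, 12, 3, 3, 0) · [14] (4, 0, 0, 1, 2) · [15] (2, 8, 3, 0, 2) · [16] (0, 0, 0, 7, 3) · [17] (0, 2, 5, 3, 1) · [18] (0, 0, 0, 7, 3)

These 18 weights hit 6 W_19-dot-orbits; sizes (3, 5, 5, 3, 1, 1):

[[1, 7, 9], [2, 6, 8, 12, 17], [3, 4, 5, 11, 15], [10, 16, 18], [13], [14]]


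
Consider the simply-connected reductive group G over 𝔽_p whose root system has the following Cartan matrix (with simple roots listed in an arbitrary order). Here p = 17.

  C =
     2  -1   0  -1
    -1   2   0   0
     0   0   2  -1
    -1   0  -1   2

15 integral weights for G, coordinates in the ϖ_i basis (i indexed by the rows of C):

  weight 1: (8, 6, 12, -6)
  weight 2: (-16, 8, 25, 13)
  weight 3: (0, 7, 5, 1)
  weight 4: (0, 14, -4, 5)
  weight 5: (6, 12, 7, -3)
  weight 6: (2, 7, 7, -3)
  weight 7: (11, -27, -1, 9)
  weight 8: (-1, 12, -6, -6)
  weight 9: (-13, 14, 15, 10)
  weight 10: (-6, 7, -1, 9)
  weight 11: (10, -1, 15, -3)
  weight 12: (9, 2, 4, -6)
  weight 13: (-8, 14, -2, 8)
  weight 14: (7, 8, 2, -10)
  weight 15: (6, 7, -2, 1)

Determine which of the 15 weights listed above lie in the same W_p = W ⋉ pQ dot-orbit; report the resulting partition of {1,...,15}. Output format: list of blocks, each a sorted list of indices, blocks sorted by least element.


Dynkin diagram of C (from the 6 off-diagonal −1 entries): A_4.

Alcove-folded reps (p=17, 15 weights, presented ϖ-order):

  1: (4, 0, 1, 5)
  2: (1, 8, 6, 2)
  3: (1, 8, 6, 2)
  4: (1, 10, 2, 1)
  5: (4, 4, 2, 1)
  6: (1, 8, 6, 2)
  7: (5, 3, 0, 5)
  8: (5, 3, 0, 5)
  9: (1, 10, 2, 1)
  10: (5, 3, 0, 5)
  11: (1, 8, 6, 2)
  12: (5, 3, 0, 5)
  13: (7, 8, 1, 1)
  14: (1, 8, 6, 2)
  15: (7, 8, 1, 1)

These 15 weights hit 6 W_17-dot-orbits; sizes (1, 5, 2, 1, 4, 2):

[[1], [2, 3, 6, 11, 14], [4, 9], [5], [7, 8, 10, 12], [13, 15]]


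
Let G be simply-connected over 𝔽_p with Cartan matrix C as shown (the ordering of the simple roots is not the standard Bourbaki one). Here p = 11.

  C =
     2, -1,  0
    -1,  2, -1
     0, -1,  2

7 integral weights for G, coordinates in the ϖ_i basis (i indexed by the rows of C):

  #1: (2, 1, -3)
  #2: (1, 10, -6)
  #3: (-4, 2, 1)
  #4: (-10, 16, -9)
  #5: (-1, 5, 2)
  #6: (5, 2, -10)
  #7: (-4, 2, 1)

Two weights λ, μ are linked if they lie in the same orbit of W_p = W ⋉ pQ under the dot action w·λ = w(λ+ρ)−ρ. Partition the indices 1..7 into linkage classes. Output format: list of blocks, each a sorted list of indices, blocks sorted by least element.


Dynkin diagram of C (from the 4 off-diagonal −1 entries): A_3.

Ā_11 reps of the 7 weights (A_3, coords as presented):

    λ_1 → (3, 0, 2)
    λ_2 → (0, 6, 3)
    λ_3 → (3, 0, 2)
    λ_4 → (3, 0, 2)
    λ_5 → (0, 6, 3)
    λ_6 → (0, 6, 3)
    λ_7 → (3, 0, 2)

Partition of {1..7} into 2 W_11-dot-orbits:

[[1, 3, 4, 7], [2, 5, 6]]


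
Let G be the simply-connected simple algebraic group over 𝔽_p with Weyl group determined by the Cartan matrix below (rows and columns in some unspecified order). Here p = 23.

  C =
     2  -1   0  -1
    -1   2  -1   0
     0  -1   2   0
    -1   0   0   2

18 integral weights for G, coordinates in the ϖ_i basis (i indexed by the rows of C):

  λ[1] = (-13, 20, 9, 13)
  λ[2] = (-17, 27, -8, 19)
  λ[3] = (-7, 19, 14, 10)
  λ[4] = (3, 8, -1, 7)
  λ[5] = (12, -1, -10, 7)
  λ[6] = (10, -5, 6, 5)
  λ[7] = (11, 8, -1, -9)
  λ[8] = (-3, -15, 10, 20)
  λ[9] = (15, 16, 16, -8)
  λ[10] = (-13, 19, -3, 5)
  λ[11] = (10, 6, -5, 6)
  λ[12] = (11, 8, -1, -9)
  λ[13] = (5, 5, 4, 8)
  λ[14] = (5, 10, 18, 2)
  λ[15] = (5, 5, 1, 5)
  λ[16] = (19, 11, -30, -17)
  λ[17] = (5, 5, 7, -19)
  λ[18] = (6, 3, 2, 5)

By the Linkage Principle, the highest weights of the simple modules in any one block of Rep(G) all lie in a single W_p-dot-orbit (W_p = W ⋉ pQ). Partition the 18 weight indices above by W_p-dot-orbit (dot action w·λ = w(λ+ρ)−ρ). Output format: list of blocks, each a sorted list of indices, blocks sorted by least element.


Cartan matrix: type A_4 (|W|=120); un-permuting the 4 rows.

Folding the 18 weights λ_j+ρ into Ā_23 (reps in the given 4-coord order):

    1: (4, 9, 0, 8)
    2: (11, 3, 2, 5)
    3: (6, 6, 2, 6)
    4: (4, 9, 0, 8)
    5: (4, 9, 0, 8)
    6: (7, 4, 3, 6)
    7: (4, 9, 0, 8)
    8: (11, 3, 2, 5)
    9: (7, 4, 3, 6)
    10: (6, 6, 2, 6)
    11: (11, 3, 2, 5)
    12: (4, 9, 0, 8)
    13: (6, 6, 2, 6)
    14: (7, 4, 3, 6)
    15: (6, 6, 2, 6)
    16: (7, 4, 3, 6)
    17: (6, 6, 2, 6)
    18: (7, 4, 3, 6)

4 distinct reps among the 18 weights ⇒ 4 W_23-linkage classes:

[[1, 4, 5, 7, 12], [2, 8, 11], [3, 10, 13, 15, 17], [6, 9, 14, 16, 18]]


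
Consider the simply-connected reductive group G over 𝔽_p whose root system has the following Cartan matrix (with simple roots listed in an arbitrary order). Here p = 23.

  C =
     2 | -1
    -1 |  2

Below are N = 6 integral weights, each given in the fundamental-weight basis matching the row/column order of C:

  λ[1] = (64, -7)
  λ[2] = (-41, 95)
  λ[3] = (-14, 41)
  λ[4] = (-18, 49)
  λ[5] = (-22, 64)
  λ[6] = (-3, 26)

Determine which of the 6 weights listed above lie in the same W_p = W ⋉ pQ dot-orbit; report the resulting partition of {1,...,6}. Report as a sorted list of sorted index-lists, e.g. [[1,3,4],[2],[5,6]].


Type A_2, rank 2, |W|=6; reorder rows/cols to standard.

Alcove-folded reps (p=23, 6 weights, presented ϖ-order):

    λ_1+ρ ↦ (6, 4)
    λ_2+ρ ↦ (6, 4)
    λ_3+ρ ↦ (6, 4)
    λ_4+ρ ↦ (6, 4)
    λ_5+ρ ↦ (2, 19)
    λ_6+ρ ↦ (2, 19)

Grouping the 6 weights by Ā_23-representative: 2 linkage classes.

[[1, 2, 3, 4], [5, 6]]


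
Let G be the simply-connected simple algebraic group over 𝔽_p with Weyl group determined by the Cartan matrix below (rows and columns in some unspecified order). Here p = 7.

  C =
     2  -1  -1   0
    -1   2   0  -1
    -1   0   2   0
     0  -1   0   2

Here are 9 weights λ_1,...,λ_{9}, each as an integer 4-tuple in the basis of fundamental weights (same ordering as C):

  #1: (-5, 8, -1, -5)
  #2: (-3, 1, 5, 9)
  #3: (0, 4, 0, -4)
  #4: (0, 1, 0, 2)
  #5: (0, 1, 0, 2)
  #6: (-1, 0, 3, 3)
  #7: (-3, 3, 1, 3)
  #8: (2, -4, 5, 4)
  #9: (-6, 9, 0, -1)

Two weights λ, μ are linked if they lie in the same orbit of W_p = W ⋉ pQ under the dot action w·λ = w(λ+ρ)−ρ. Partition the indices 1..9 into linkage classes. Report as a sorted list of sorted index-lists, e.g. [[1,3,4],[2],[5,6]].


Type A_4, rank 4, |W|=120; reorder rows/cols to standard.

W_7-reps of the 9 weights in Ā_7 (same 4-coord order as C):

  [1] (0, 1, 2, 2)
  [2] (0, 1, 2, 2)
  [3] (1, 2, 1, 3)
  [4] (1, 2, 1, 3)
  [5] (1, 2, 1, 3)
  [6] (0, 1, 2, 2)
  [7] (1, 2, 1, 3)
  [8] (0, 1, 2, 2)
  [9] (1, 2, 1, 3)

Grouping the 9 weights by Ā_7-representative: 2 linkage classes.

[[1, 2, 6, 8], [3, 4, 5, 7, 9]]


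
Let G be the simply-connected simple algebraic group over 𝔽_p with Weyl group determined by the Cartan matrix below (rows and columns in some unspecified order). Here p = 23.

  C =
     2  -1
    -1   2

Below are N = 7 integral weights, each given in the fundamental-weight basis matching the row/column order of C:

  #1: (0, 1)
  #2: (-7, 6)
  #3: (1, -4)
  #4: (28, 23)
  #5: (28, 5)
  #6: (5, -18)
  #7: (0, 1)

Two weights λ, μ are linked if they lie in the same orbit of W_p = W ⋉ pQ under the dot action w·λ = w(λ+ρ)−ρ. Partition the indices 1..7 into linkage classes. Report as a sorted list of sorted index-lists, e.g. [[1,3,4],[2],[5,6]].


Type A_2, rank 2, |W|=6; reorder rows/cols to standard.

Each λ_j+ρ reduced to Ā_23; 2-tuples below use C's row order:

  λ_1 → (1, 2);  λ_2 → (6, 1);  λ_3 → (1, 2);  λ_4 → (6, 1);  λ_5 → (11, 6);  λ_6 → (11, 6);  λ_7 → (1, 2)

Partition of {1..7} into 3 W_23-dot-orbits:

[[1, 3, 7], [2, 4], [5, 6]]


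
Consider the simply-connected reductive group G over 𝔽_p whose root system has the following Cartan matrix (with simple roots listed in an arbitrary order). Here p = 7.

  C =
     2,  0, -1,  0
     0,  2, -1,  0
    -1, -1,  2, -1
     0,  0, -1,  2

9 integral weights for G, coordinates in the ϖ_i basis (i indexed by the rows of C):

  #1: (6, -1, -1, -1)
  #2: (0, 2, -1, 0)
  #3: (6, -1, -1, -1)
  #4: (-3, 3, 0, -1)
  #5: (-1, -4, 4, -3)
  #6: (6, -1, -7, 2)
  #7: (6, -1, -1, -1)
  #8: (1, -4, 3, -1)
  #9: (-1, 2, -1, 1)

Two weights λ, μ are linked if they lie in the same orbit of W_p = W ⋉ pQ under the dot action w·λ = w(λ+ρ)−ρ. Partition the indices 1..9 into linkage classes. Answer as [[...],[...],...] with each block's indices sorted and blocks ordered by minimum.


Cartan matrix: type D_4 (|W|=192); un-permuting the 4 rows.

Ā_7 reps of the 9 weights (D_4, coords as presented):

  1: (7, 0, 0, 0)
  2: (1, 3, 0, 1)
  3: (7, 0, 0, 0)
  4: (1, 3, 0, 1)
  5: (0, 3, 0, 2)
  6: (2, 3, 1, 0)
  7: (7, 0, 0, 0)
  8: (2, 3, 1, 0)
  9: (0, 3, 0, 2)

Grouping the 9 weights by Ā_7-representative: 4 linkage classes.

[[1, 3, 7], [2, 4], [5, 9], [6, 8]]


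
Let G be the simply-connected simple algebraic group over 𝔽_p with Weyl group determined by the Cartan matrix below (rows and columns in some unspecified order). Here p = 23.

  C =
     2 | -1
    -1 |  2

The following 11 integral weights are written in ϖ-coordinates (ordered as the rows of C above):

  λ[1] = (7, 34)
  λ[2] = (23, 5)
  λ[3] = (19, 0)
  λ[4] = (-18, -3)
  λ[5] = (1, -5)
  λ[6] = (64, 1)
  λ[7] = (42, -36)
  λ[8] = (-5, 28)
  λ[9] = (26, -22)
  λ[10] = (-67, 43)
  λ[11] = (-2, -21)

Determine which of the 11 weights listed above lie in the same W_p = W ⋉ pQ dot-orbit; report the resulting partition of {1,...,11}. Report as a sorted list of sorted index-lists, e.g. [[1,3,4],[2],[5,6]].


Type A_2, rank 2, |W|=6; reorder rows/cols to standard.

Ā_23 reps of the 11 weights (A_2, coords as presented):

  [1] (12, 3);  [2] (16, 1);  [3] (20, 1);  [4] (2, 17);  [5] (2, 2);  [6] (2, 2);  [7] (12, 3);  [8] (2, 17);  [9] (2, 17);  [10] (20, 1);  [11] (20, 1)

Grouping the 11 weights by Ā_23-representative: 5 linkage classes.

[[1, 7], [2], [3, 10, 11], [4, 8, 9], [5, 6]]


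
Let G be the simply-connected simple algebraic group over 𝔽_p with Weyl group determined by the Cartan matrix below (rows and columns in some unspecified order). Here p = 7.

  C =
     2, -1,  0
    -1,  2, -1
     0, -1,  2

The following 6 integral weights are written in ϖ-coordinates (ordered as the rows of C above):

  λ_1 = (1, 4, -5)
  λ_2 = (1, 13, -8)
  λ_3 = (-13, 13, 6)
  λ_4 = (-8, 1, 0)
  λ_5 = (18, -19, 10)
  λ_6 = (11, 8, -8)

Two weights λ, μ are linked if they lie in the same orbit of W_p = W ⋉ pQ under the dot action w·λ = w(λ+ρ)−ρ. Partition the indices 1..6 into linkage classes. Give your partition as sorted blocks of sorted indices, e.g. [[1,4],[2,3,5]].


Type A_3, rank 3, |W|=24; reorder rows/cols to standard.

Folding the 6 weights λ_j+ρ into Ā_7 (reps in the given 3-coord order):

  λ_1 → (2, 1, 4);  λ_2 → (5, 2, 0);  λ_3 → (5, 2, 0);  λ_4 → (2, 1, 4);  λ_5 → (2, 1, 4);  λ_6 → (5, 2, 0)

The 6 indices split into 2 linkage classes (same alcove rep ⇔ same W_7-dot-orbit):

[[1, 4, 5], [2, 3, 6]]


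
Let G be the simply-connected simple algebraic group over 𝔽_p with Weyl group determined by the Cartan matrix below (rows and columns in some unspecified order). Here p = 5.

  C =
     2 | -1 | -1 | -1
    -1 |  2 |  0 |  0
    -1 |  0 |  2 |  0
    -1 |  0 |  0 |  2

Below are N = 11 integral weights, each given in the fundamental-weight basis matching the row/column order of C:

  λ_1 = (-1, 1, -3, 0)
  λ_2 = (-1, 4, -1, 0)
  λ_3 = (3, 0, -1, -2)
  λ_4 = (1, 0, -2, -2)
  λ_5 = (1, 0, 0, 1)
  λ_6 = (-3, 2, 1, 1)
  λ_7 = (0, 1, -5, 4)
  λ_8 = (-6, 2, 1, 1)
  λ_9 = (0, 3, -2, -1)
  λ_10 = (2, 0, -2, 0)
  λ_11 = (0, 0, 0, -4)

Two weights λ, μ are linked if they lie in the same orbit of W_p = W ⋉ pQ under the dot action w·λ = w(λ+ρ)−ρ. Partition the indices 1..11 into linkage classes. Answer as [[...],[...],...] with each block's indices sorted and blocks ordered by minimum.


Type D_4, rank 4, |W|=192; reorder rows/cols to standard.

Each λ_j+ρ reduced to Ā_5; 4-tuples below use C's row order:

  [1] (1, 0, 0, 1)
  [2] (0, 4, 1, 0)
  [3] (0, 1, 0, 1)
  [4] (0, 1, 1, 1)
  [5] (1, 0, 0, 1)
  [6] (2, 1, 0, 0)
  [7] (1, 0, 0, 1)
  [8] (2, 1, 0, 0)
  [9] (0, 4, 1, 0)
  [10] (0, 1, 1, 1)
  [11] (0, 1, 1, 1)

Linkage partition of the 11 weights (5 classes, p=5):

[[1, 5, 7], [2, 9], [3], [4, 10, 11], [6, 8]]


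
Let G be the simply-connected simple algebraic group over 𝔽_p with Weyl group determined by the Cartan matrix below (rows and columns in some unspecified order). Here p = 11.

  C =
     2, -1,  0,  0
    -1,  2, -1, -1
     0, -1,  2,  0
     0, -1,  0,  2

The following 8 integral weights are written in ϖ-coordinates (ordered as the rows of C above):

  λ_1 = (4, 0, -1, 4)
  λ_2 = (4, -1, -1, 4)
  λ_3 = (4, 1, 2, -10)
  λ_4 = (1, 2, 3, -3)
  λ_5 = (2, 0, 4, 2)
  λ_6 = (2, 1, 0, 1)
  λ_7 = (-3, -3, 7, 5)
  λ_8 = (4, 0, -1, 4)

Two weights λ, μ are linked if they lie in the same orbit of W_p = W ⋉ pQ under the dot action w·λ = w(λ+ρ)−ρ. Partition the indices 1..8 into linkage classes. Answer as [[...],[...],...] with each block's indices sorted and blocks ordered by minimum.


C ↔ D_4 under row/col permutation; |W(D_4)| = 192.

Alcove-folded reps (p=11, 8 weights, presented ϖ-order):

  λ_1+ρ ↦ (5, 0, 0, 5)
  λ_2+ρ ↦ (5, 0, 0, 5)
  λ_3+ρ ↦ (2, 1, 4, 2)
  λ_4+ρ ↦ (2, 1, 4, 2)
  λ_5+ρ ↦ (2, 1, 4, 2)
  λ_6+ρ ↦ (3, 2, 1, 2)
  λ_7+ρ ↦ (2, 1, 4, 2)
  λ_8+ρ ↦ (5, 0, 0, 5)

These 8 weights hit 3 W_11-dot-orbits; sizes (3, 4, 1):

[[1, 2, 8], [3, 4, 5, 7], [6]]


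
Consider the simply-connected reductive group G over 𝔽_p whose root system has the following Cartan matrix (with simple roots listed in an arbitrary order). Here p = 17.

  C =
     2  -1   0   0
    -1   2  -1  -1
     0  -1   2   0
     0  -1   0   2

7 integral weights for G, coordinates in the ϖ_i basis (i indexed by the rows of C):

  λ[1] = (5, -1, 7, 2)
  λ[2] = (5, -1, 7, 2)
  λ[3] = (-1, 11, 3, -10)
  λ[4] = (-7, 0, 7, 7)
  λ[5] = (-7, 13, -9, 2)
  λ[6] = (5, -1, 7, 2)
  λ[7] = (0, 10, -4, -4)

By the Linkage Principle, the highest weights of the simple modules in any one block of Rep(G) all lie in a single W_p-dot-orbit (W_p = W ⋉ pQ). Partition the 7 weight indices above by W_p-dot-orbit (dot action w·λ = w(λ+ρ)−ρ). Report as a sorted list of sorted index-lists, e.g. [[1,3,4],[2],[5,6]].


Root system D_4: the 4×4 matrix C matches after relabeling.

Each λ_j+ρ reduced to Ā_17; 4-tuples below use C's row order:

    λ_1+ρ ↦ (6, 0, 8, 3)
    λ_2+ρ ↦ (6, 0, 8, 3)
    λ_3+ρ ↦ (0, 1, 4, 9)
    λ_4+ρ ↦ (1, 5, 3, 3)
    λ_5+ρ ↦ (6, 0, 8, 3)
    λ_6+ρ ↦ (6, 0, 8, 3)
    λ_7+ρ ↦ (1, 5, 3, 3)

Linkage partition of the 7 weights (3 classes, p=17):

[[1, 2, 5, 6], [3], [4, 7]]


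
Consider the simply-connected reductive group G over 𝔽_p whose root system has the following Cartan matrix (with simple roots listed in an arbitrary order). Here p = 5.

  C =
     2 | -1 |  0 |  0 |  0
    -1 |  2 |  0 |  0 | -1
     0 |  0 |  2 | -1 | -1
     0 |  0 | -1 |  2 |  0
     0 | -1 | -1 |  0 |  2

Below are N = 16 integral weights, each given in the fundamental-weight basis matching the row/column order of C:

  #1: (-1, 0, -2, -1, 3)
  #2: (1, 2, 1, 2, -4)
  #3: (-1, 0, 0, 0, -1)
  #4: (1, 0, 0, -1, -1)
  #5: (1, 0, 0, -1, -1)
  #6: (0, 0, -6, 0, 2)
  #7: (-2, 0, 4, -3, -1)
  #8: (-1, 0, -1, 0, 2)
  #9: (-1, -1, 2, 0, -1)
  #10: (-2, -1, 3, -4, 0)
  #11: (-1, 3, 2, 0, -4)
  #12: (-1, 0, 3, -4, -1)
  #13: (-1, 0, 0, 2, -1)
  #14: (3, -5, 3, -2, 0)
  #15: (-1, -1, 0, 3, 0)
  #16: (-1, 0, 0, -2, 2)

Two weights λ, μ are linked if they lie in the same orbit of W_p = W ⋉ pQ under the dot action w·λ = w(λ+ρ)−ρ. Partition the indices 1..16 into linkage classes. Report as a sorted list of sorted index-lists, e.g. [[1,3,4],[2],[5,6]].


Type A_5, rank 5, |W|=720; reorder rows/cols to standard.

Ā_5 reps of the 16 weights (A_5, coords as presented):

  [1] (0, 1, 0, 1, 3)
  [2] (0, 0, 1, 0, 2)
  [3] (0, 1, 1, 1, 0)
  [4] (2, 1, 1, 0, 0)
  [5] (2, 1, 1, 0, 0)
  [6] (0, 1, 1, 3, 0)
  [7] (0, 0, 3, 1, 0)
  [8] (0, 1, 0, 1, 3)
  [9] (0, 0, 3, 1, 0)
  [10] (0, 1, 1, 3, 0)
  [11] (0, 1, 0, 1, 3)
  [12] (0, 1, 1, 3, 0)
  [13] (0, 1, 1, 3, 0)
  [14] (0, 1, 0, 1, 3)
  [15] (0, 1, 1, 3, 0)
  [16] (0, 1, 0, 1, 3)

Grouping the 16 weights by Ā_5-representative: 6 linkage classes.

[[1, 8, 11, 14, 16], [2], [3], [4, 5], [6, 10, 12, 13, 15], [7, 9]]


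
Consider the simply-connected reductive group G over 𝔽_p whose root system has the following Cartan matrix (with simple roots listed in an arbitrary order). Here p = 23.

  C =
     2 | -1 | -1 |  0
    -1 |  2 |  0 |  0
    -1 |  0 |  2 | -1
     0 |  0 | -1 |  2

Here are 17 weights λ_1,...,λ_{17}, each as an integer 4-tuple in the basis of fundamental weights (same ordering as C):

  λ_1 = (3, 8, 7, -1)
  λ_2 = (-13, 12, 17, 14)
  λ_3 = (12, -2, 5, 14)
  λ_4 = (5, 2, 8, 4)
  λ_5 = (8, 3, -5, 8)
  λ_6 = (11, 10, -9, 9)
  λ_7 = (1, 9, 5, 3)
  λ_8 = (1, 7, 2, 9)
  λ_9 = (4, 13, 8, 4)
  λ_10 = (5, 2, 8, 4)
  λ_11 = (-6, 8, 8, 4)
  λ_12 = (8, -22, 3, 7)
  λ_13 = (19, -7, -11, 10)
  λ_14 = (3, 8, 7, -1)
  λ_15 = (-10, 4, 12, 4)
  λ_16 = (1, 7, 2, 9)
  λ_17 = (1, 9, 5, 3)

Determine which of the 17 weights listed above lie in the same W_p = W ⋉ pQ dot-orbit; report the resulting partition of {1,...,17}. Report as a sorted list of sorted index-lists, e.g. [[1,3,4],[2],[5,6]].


Dynkin diagram of C (from the 6 off-diagonal −1 entries): A_4.

Folding the 17 weights λ_j+ρ into Ā_23 (reps in the given 4-coord order):

  [1] (4, 9, 8, 0);  [2] (2, 10, 6, 4);  [3] (2, 10, 6, 4);  [4] (6, 3, 9, 5);  [5] (5, 4, 4, 5);  [6] (4, 9, 8, 0);  [7] (2, 10, 6, 4);  [8] (2, 8, 3, 10);  [9] (5, 4, 4, 5);  [10] (6, 3, 9, 5);  [11] (5, 4, 4, 5);  [12] (4, 9, 8, 0);  [13] (4, 6, 10, 1);  [14] (4, 9, 8, 0);  [15] (5, 4, 4, 5);  [16] (2, 8, 3, 10);  [17] (2, 10, 6, 4)

These 17 weights hit 6 W_23-dot-orbits; sizes (4, 4, 2, 4, 2, 1):

[[1, 6, 12, 14], [2, 3, 7, 17], [4, 10], [5, 9, 11, 15], [8, 16], [13]]


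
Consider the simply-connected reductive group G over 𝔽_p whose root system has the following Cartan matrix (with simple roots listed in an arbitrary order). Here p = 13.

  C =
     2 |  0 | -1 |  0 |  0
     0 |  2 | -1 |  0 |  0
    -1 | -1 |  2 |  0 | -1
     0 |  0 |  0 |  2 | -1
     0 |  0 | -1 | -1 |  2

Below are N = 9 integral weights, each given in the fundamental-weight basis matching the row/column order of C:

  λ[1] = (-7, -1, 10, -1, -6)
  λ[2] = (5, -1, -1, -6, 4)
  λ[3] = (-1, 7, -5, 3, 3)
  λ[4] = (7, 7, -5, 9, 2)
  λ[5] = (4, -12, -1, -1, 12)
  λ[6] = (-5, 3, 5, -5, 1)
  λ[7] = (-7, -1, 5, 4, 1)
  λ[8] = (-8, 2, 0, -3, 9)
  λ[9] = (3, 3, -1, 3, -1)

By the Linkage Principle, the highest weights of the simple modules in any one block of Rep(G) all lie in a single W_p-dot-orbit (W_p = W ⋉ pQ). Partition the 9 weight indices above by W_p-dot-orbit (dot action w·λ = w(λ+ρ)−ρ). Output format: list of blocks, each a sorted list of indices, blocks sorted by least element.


D_5 Cartan matrix, 5 simple roots permuted; ρ=(1,1,1,1,1).

λ_j+ρ reflected into Ā_13 (⟨·,θ^∨⟩≤13); 5-tuples as given:

  [1] (6, 0, 0, 5, 0)
  [2] (6, 0, 0, 5, 0)
  [3] (4, 4, 0, 4, 0)
  [4] (4, 4, 0, 2, 1)
  [5] (6, 0, 0, 5, 0)
  [6] (4, 4, 0, 2, 1)
  [7] (6, 0, 0, 5, 0)
  [8] (1, 3, 2, 1, 1)
  [9] (4, 4, 0, 4, 0)

Linkage partition of the 9 weights (4 classes, p=13):

[[1, 2, 5, 7], [3, 9], [4, 6], [8]]


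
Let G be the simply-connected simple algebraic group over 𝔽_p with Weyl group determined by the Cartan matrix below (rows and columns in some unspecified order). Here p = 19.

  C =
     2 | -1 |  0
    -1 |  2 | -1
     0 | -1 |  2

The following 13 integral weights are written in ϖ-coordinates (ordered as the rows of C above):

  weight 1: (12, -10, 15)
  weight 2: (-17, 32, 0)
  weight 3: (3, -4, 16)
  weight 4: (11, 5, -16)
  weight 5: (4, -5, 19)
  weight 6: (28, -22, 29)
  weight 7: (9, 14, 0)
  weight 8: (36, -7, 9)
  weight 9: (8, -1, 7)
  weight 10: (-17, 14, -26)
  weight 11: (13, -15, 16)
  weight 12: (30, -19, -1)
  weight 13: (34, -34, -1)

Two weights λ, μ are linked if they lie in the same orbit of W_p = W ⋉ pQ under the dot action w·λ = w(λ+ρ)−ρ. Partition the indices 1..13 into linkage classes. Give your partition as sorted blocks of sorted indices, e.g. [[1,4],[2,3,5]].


Root system A_3: the 3×3 matrix C matches after relabeling.

Folding the 13 weights λ_j+ρ into Ā_19 (reps in the given 3-coord order):

  [1] (3, 9, 6);  [2] (1, 3, 14);  [3] (1, 3, 14);  [4] (3, 9, 6);  [5] (1, 3, 14);  [6] (9, 0, 8);  [7] (3, 9, 6);  [8] (3, 9, 6);  [9] (9, 0, 8);  [10] (3, 9, 6);  [11] (0, 14, 3);  [12] (1, 0, 6);  [13] (0, 14, 3)

Grouping the 13 weights by Ā_19-representative: 5 linkage classes.

[[1, 4, 7, 8, 10], [2, 3, 5], [6, 9], [11, 13], [12]]


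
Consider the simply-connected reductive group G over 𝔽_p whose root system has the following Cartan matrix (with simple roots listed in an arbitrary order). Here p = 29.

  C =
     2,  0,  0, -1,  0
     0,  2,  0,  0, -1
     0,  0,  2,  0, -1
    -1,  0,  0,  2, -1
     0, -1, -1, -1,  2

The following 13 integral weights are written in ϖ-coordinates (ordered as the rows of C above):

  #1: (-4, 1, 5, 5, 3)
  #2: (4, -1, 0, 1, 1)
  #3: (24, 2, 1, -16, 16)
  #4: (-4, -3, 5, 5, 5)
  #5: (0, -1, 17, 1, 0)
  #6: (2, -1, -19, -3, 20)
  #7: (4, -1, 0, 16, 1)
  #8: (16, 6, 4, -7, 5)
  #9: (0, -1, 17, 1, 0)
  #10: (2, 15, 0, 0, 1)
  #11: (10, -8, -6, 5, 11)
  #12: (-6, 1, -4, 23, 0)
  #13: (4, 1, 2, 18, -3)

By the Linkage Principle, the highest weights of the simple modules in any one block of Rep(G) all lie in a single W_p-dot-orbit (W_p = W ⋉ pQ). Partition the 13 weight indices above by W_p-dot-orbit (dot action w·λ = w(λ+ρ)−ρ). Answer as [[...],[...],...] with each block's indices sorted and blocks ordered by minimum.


Dynkin diagram of C (from the 8 off-diagonal −1 entries): D_5.

W_29-reps of the 13 weights in Ā_29 (same 5-coord order as C):

    [1] (3, 2, 6, 3, 4)
    [2] (5, 0, 1, 2, 2)
    [3] (5, 0, 1, 2, 2)
    [4] (3, 2, 6, 3, 4)
    [5] (1, 0, 18, 2, 1)
    [6] (1, 0, 18, 2, 1)
    [7] (5, 0, 1, 2, 2)
    [8] (11, 7, 5, 0, 0)
    [9] (1, 0, 18, 2, 1)
    [10] (3, 16, 1, 1, 2)
    [11] (11, 7, 5, 0, 0)
    [12] (5, 0, 1, 2, 2)
    [13] (5, 0, 1, 2, 2)

5 distinct reps among the 13 weights ⇒ 5 W_29-linkage classes:

[[1, 4], [2, 3, 7, 12, 13], [5, 6, 9], [8, 11], [10]]


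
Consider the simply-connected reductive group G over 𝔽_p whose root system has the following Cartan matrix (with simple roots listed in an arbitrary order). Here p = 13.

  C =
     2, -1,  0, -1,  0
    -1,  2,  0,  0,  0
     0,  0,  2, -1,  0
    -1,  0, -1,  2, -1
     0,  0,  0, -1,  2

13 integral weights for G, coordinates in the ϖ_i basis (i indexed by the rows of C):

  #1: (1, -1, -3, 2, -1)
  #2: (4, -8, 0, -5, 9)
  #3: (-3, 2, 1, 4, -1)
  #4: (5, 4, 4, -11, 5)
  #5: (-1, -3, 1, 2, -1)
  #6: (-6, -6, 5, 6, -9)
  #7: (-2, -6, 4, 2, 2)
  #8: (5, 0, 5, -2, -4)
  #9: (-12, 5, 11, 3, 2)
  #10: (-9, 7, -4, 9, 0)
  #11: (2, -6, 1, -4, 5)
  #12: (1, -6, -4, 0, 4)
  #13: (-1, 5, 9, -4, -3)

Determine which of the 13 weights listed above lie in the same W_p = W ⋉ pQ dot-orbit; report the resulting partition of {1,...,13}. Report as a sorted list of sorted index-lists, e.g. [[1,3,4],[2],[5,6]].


C ↔ D_5 under row/col permutation; |W(D_5)| = 1920.

W_13-reps of the 13 weights in Ā_13 (same 5-coord order as C):

    λ_1 → (2, 0, 2, 1, 0)
    λ_2 → (1, 1, 2, 3, 1)
    λ_3 → (2, 1, 2, 3, 0)
    λ_4 → (1, 1, 2, 3, 1)
    λ_5 → (2, 0, 2, 1, 0)
    λ_6 → (2, 1, 2, 3, 0)
    λ_7 → (2, 1, 2, 3, 0)
    λ_8 → (1, 1, 2, 3, 1)
    λ_9 → (1, 1, 2, 3, 1)
    λ_10 → (2, 0, 2, 1, 0)
    λ_11 → (2, 0, 2, 1, 0)
    λ_12 → (2, 0, 2, 1, 0)
    λ_13 → (2, 1, 2, 3, 0)

Partition of {1..13} into 3 W_13-dot-orbits:

[[1, 5, 10, 11, 12], [2, 4, 8, 9], [3, 6, 7, 13]]


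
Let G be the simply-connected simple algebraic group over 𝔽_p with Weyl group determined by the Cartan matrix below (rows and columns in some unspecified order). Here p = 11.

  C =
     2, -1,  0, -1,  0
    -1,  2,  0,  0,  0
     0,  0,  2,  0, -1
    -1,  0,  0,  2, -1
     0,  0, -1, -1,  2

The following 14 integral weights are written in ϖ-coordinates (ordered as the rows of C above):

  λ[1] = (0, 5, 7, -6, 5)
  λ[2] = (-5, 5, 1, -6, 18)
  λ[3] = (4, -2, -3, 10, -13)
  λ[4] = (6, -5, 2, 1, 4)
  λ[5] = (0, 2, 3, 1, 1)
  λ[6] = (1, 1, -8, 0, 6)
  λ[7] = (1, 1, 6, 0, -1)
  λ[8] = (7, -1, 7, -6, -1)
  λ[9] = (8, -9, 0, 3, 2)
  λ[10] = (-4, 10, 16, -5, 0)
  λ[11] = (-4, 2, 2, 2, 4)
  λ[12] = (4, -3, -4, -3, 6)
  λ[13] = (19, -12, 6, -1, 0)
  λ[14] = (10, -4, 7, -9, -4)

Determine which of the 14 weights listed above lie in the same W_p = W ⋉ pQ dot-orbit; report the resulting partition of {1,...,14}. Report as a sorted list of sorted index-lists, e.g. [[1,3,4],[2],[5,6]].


Cartan matrix: type A_5 (|W|=720); un-permuting the 5 rows.

Each λ_j+ρ reduced to Ā_11; 5-tuples below use C's row order:

    1: (1, 3, 3, 1, 1)
    2: (1, 3, 3, 1, 1)
    3: (2, 1, 6, 1, 0)
    4: (1, 2, 3, 2, 2)
    5: (1, 2, 3, 2, 2)
    6: (2, 1, 6, 1, 0)
    7: (2, 1, 6, 1, 0)
    8: (3, 0, 3, 0, 5)
    9: (1, 2, 3, 2, 2)
    10: (3, 1, 0, 3, 0)
    11: (3, 0, 3, 0, 5)
    12: (1, 2, 3, 2, 2)
    13: (6, 0, 1, 3, 0)
    14: (3, 0, 3, 0, 5)

These 14 weights hit 6 W_11-dot-orbits; sizes (2, 3, 4, 3, 1, 1):

[[1, 2], [3, 6, 7], [4, 5, 9, 12], [8, 11, 14], [10], [13]]


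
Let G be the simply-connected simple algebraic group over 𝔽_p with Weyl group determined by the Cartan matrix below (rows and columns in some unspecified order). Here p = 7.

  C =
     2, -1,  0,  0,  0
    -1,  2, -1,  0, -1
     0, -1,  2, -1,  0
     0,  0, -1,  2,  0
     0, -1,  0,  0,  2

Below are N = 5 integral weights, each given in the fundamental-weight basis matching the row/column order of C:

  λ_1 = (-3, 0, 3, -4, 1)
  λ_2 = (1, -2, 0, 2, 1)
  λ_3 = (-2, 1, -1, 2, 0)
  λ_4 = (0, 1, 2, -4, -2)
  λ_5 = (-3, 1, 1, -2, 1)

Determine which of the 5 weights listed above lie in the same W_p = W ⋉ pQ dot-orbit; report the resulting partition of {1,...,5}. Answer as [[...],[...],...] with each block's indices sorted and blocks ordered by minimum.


Root system D_5: the 5×5 matrix C matches after relabeling.

W_7-reps of the 5 weights in Ā_7 (same 5-coord order as C):

  [1] (1, 1, 0, 3, 1);  [2] (1, 1, 0, 3, 1);  [3] (1, 1, 0, 3, 1);  [4] (1, 1, 0, 3, 1);  [5] (2, 0, 1, 1, 2)

These 5 weights hit 2 W_7-dot-orbits; sizes (4, 1):

[[1, 2, 3, 4], [5]]


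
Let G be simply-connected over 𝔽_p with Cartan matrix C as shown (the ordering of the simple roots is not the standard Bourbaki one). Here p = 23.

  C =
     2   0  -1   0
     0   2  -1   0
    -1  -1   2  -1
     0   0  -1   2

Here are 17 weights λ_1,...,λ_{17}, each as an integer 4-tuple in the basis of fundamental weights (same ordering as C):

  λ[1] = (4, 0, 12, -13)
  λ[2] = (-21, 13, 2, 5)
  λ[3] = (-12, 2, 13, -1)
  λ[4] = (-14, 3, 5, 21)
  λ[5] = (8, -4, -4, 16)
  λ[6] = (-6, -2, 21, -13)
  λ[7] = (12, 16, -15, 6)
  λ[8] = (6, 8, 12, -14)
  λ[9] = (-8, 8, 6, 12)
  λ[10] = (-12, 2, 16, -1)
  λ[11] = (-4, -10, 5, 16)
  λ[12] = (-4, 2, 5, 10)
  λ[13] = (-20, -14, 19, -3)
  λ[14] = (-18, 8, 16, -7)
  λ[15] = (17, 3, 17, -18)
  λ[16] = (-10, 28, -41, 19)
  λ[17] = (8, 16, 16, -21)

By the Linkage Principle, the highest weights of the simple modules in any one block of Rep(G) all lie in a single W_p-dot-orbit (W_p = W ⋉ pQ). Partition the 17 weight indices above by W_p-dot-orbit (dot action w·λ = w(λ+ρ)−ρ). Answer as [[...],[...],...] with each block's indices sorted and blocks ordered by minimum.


Type D_4, rank 4, |W|=192; reorder rows/cols to standard.

Folding the 17 weights λ_j+ρ into Ā_23 (reps in the given 4-coord order):

  λ_1 → (5, 1, 1, 12);  λ_2 → (3, 3, 3, 11);  λ_3 → (11, 3, 3, 0);  λ_4 → (1, 2, 3, 10);  λ_5 → (3, 3, 3, 11);  λ_6 → (5, 1, 1, 12);  λ_7 → (1, 3, 6, 7);  λ_8 → (1, 3, 6, 7);  λ_9 → (1, 3, 6, 7);  λ_10 → (11, 3, 3, 0);  λ_11 → (3, 3, 3, 11);  λ_12 → (3, 3, 3, 11);  λ_13 → (5, 1, 1, 12);  λ_14 → (11, 3, 3, 0);  λ_15 → (1, 13, 4, 0);  λ_16 → (11, 3, 3, 0);  λ_17 → (11, 3, 3, 0)

Grouping the 17 weights by Ā_23-representative: 6 linkage classes.

[[1, 6, 13], [2, 5, 11, 12], [3, 10, 14, 16, 17], [4], [7, 8, 9], [15]]


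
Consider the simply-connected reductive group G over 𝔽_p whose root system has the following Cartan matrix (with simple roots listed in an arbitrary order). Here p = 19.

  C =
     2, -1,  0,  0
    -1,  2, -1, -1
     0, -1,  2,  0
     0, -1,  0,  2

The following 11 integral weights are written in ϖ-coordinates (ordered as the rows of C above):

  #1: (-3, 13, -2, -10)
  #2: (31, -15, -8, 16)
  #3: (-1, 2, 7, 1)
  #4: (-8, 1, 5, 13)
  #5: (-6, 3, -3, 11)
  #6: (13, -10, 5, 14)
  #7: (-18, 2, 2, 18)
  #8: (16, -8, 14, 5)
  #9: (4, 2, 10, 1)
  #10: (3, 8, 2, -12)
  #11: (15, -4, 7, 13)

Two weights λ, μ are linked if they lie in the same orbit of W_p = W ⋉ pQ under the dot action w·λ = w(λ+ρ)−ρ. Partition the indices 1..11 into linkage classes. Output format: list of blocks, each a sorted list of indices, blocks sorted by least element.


C ↔ D_4 under row/col permutation; |W(D_4)| = 192.

W_19-reps of the 11 weights in Ā_19 (same 4-coord order as C):

  [1] (2, 2, 1, 9)
  [2] (2, 2, 1, 9)
  [3] (0, 3, 8, 2)
  [4] (2, 2, 1, 9)
  [5] (2, 2, 1, 9)
  [6] (4, 1, 2, 5)
  [7] (0, 3, 8, 2)
  [8] (4, 1, 2, 5)
  [9] (3, 2, 9, 0)
  [10] (2, 2, 1, 9)
  [11] (0, 3, 8, 2)

The 11 indices split into 4 linkage classes (same alcove rep ⇔ same W_19-dot-orbit):

[[1, 2, 4, 5, 10], [3, 7, 11], [6, 8], [9]]


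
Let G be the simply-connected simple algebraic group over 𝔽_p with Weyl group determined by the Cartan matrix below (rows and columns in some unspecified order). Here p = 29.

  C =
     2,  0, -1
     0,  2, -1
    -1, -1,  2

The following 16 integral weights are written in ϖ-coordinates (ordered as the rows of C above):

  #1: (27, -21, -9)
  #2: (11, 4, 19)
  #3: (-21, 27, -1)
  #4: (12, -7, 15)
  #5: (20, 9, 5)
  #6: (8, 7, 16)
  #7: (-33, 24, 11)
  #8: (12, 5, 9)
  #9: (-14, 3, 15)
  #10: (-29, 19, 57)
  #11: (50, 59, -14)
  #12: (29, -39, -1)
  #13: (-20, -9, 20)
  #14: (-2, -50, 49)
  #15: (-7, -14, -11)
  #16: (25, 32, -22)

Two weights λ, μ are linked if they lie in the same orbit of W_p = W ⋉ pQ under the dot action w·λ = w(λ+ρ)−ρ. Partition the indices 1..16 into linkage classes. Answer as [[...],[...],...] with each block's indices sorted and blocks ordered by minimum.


Root system A_3: the 3×3 matrix C matches after relabeling.

W_29-reps of the 16 weights in Ā_29 (same 3-coord order as C):

  λ_1 → (0, 8, 20) · λ_2 → (4, 3, 17) · λ_3 → (0, 8, 20) · λ_4 → (13, 6, 10) · λ_5 → (13, 2, 6) · λ_6 → (4, 3, 17) · λ_7 → (4, 3, 17) · λ_8 → (13, 6, 10) · λ_9 → (13, 4, 3) · λ_10 → (0, 8, 20) · λ_11 → (2, 7, 11) · λ_12 → (0, 8, 20) · λ_13 → (13, 2, 6) · λ_14 → (0, 8, 20) · λ_15 → (13, 6, 10) · λ_16 → (4, 3, 17)

The 16 indices split into 6 linkage classes (same alcove rep ⇔ same W_29-dot-orbit):

[[1, 3, 10, 12, 14], [2, 6, 7, 16], [4, 8, 15], [5, 13], [9], [11]]


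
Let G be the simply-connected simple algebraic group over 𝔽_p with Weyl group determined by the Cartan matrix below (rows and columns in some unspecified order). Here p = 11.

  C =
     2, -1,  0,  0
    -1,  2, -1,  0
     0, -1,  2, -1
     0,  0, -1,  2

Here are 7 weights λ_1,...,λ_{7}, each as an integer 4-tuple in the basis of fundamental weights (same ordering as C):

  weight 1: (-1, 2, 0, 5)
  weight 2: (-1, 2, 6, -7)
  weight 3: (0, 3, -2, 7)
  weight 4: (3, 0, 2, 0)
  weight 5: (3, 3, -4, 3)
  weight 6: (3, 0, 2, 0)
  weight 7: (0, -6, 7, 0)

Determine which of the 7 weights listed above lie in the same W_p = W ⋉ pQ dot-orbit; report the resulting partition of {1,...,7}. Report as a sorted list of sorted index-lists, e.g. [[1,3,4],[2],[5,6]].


Cartan matrix: type A_4 (|W|=120); un-permuting the 4 rows.

λ_j+ρ reflected into Ā_11 (⟨·,θ^∨⟩≤11); 4-tuples as given:

  1: (0, 3, 1, 6)
  2: (0, 3, 1, 6)
  3: (0, 3, 1, 6)
  4: (4, 1, 3, 1)
  5: (4, 1, 3, 1)
  6: (4, 1, 3, 1)
  7: (4, 1, 3, 1)

Grouping the 7 weights by Ā_11-representative: 2 linkage classes.

[[1, 2, 3], [4, 5, 6, 7]]


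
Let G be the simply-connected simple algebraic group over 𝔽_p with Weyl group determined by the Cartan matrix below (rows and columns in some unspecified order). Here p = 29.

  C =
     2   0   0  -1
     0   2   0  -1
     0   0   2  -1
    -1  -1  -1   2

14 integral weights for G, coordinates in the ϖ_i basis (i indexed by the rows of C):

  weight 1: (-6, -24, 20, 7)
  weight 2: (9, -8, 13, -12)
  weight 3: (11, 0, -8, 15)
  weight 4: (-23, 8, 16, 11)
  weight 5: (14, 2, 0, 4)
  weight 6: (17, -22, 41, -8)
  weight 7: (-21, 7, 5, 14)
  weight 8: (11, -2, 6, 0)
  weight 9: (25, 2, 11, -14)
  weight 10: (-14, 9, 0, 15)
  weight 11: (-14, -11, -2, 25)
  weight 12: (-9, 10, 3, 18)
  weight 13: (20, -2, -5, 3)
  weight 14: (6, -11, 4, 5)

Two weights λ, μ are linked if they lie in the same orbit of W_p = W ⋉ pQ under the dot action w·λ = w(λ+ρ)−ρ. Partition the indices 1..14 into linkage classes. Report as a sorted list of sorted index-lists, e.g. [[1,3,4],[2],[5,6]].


Root system D_4: the 4×4 matrix C matches after relabeling.

Each λ_j+ρ reduced to Ā_29; 4-tuples below use C's row order:

    1: (15, 3, 1, 5)
    2: (3, 6, 1, 4)
    3: (12, 1, 7, 0)
    4: (12, 1, 7, 0)
    5: (15, 3, 1, 5)
    6: (3, 6, 1, 4)
    7: (15, 3, 1, 5)
    8: (12, 1, 7, 0)
    9: (13, 10, 1, 2)
    10: (13, 10, 1, 2)
    11: (13, 10, 1, 2)
    12: (3, 6, 1, 4)
    13: (20, 0, 3, 1)
    14: (3, 6, 1, 4)

Grouping the 14 weights by Ā_29-representative: 5 linkage classes.

[[1, 5, 7], [2, 6, 12, 14], [3, 4, 8], [9, 10, 11], [13]]
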